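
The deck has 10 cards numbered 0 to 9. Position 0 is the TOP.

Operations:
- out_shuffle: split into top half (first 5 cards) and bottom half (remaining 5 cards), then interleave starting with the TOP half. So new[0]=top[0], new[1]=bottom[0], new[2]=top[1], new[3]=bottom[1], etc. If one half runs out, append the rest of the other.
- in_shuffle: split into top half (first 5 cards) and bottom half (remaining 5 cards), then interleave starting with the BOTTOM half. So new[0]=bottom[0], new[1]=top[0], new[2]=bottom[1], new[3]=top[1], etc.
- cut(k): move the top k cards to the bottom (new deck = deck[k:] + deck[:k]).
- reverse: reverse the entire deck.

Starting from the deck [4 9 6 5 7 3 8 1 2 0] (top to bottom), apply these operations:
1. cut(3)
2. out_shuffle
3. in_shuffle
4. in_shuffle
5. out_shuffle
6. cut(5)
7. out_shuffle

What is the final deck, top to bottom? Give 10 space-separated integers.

After op 1 (cut(3)): [5 7 3 8 1 2 0 4 9 6]
After op 2 (out_shuffle): [5 2 7 0 3 4 8 9 1 6]
After op 3 (in_shuffle): [4 5 8 2 9 7 1 0 6 3]
After op 4 (in_shuffle): [7 4 1 5 0 8 6 2 3 9]
After op 5 (out_shuffle): [7 8 4 6 1 2 5 3 0 9]
After op 6 (cut(5)): [2 5 3 0 9 7 8 4 6 1]
After op 7 (out_shuffle): [2 7 5 8 3 4 0 6 9 1]

Answer: 2 7 5 8 3 4 0 6 9 1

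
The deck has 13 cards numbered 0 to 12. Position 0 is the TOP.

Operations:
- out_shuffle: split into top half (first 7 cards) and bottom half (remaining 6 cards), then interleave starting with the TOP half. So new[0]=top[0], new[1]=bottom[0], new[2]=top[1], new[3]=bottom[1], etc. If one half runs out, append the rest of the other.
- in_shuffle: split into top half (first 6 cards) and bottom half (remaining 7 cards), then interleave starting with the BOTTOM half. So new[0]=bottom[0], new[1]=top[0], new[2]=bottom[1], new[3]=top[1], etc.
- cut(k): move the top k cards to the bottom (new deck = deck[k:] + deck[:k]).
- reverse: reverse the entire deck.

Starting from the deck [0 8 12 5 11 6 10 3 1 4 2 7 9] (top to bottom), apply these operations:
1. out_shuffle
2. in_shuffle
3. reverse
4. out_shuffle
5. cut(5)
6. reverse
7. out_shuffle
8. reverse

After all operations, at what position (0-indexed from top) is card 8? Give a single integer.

Answer: 6

Derivation:
After op 1 (out_shuffle): [0 3 8 1 12 4 5 2 11 7 6 9 10]
After op 2 (in_shuffle): [5 0 2 3 11 8 7 1 6 12 9 4 10]
After op 3 (reverse): [10 4 9 12 6 1 7 8 11 3 2 0 5]
After op 4 (out_shuffle): [10 8 4 11 9 3 12 2 6 0 1 5 7]
After op 5 (cut(5)): [3 12 2 6 0 1 5 7 10 8 4 11 9]
After op 6 (reverse): [9 11 4 8 10 7 5 1 0 6 2 12 3]
After op 7 (out_shuffle): [9 1 11 0 4 6 8 2 10 12 7 3 5]
After op 8 (reverse): [5 3 7 12 10 2 8 6 4 0 11 1 9]
Card 8 is at position 6.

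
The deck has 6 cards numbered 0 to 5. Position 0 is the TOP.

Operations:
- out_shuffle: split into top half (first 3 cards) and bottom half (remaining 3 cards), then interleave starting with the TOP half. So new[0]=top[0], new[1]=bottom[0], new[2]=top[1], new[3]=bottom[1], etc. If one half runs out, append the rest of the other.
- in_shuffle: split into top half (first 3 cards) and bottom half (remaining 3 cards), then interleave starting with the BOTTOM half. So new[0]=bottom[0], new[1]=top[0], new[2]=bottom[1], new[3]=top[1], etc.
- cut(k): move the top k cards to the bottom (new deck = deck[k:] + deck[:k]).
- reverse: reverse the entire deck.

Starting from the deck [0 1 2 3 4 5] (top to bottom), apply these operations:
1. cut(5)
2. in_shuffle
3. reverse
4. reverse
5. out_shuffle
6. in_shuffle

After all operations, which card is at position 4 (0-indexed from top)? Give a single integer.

After op 1 (cut(5)): [5 0 1 2 3 4]
After op 2 (in_shuffle): [2 5 3 0 4 1]
After op 3 (reverse): [1 4 0 3 5 2]
After op 4 (reverse): [2 5 3 0 4 1]
After op 5 (out_shuffle): [2 0 5 4 3 1]
After op 6 (in_shuffle): [4 2 3 0 1 5]
Position 4: card 1.

Answer: 1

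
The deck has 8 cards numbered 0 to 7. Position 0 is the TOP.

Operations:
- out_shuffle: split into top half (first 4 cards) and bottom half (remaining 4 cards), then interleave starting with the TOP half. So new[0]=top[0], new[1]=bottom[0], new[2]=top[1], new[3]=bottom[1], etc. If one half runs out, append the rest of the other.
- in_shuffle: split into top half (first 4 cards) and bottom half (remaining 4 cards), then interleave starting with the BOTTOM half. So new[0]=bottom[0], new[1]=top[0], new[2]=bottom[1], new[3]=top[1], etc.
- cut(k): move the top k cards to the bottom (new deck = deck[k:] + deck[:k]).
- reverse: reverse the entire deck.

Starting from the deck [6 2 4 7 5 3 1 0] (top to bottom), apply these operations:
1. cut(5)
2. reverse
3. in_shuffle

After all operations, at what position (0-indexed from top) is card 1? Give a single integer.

Answer: 4

Derivation:
After op 1 (cut(5)): [3 1 0 6 2 4 7 5]
After op 2 (reverse): [5 7 4 2 6 0 1 3]
After op 3 (in_shuffle): [6 5 0 7 1 4 3 2]
Card 1 is at position 4.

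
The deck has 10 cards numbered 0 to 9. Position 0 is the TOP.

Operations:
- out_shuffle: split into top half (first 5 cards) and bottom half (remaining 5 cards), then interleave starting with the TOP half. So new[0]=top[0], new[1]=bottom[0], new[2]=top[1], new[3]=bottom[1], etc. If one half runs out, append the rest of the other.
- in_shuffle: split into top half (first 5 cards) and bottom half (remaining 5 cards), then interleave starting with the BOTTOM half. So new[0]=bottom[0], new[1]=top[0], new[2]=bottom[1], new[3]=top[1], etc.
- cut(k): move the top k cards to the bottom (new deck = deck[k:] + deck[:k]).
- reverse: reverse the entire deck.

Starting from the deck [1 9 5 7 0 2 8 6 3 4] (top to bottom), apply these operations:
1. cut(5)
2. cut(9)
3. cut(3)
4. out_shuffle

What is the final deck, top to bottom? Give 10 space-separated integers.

Answer: 6 5 3 7 4 0 1 2 9 8

Derivation:
After op 1 (cut(5)): [2 8 6 3 4 1 9 5 7 0]
After op 2 (cut(9)): [0 2 8 6 3 4 1 9 5 7]
After op 3 (cut(3)): [6 3 4 1 9 5 7 0 2 8]
After op 4 (out_shuffle): [6 5 3 7 4 0 1 2 9 8]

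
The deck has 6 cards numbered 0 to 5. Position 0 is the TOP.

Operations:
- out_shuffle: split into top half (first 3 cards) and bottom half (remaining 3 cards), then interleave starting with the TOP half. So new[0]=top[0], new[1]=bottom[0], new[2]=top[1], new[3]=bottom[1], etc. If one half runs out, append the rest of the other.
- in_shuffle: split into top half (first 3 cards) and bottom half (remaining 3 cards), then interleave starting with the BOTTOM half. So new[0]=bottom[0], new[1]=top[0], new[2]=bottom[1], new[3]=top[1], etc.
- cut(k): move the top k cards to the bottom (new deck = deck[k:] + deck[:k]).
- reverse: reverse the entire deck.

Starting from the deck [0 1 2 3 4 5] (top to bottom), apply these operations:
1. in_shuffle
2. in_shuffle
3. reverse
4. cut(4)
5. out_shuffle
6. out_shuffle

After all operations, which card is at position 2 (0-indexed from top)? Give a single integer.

After op 1 (in_shuffle): [3 0 4 1 5 2]
After op 2 (in_shuffle): [1 3 5 0 2 4]
After op 3 (reverse): [4 2 0 5 3 1]
After op 4 (cut(4)): [3 1 4 2 0 5]
After op 5 (out_shuffle): [3 2 1 0 4 5]
After op 6 (out_shuffle): [3 0 2 4 1 5]
Position 2: card 2.

Answer: 2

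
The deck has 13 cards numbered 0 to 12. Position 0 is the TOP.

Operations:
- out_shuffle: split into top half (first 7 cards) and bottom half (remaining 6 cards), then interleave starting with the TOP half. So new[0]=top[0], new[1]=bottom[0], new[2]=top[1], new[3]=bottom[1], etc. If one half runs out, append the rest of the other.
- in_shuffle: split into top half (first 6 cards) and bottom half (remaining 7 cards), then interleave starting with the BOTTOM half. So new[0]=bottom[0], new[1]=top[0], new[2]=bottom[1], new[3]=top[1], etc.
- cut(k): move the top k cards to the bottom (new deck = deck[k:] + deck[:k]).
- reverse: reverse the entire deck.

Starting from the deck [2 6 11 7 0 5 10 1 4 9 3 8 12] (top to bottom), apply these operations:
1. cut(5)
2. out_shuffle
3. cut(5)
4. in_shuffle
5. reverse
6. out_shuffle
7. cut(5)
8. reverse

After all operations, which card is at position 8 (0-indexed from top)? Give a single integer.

Answer: 6

Derivation:
After op 1 (cut(5)): [5 10 1 4 9 3 8 12 2 6 11 7 0]
After op 2 (out_shuffle): [5 12 10 2 1 6 4 11 9 7 3 0 8]
After op 3 (cut(5)): [6 4 11 9 7 3 0 8 5 12 10 2 1]
After op 4 (in_shuffle): [0 6 8 4 5 11 12 9 10 7 2 3 1]
After op 5 (reverse): [1 3 2 7 10 9 12 11 5 4 8 6 0]
After op 6 (out_shuffle): [1 11 3 5 2 4 7 8 10 6 9 0 12]
After op 7 (cut(5)): [4 7 8 10 6 9 0 12 1 11 3 5 2]
After op 8 (reverse): [2 5 3 11 1 12 0 9 6 10 8 7 4]
Position 8: card 6.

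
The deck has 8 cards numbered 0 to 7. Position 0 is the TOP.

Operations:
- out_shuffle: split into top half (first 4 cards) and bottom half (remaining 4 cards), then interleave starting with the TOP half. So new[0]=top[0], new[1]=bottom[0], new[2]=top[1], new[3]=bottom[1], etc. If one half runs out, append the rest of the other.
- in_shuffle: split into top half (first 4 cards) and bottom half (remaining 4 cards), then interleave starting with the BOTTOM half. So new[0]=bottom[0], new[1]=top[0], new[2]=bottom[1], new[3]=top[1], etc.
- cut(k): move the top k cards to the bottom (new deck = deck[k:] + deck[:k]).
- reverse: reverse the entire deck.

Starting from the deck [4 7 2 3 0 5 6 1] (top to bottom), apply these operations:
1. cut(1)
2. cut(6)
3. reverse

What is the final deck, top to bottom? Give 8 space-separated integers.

After op 1 (cut(1)): [7 2 3 0 5 6 1 4]
After op 2 (cut(6)): [1 4 7 2 3 0 5 6]
After op 3 (reverse): [6 5 0 3 2 7 4 1]

Answer: 6 5 0 3 2 7 4 1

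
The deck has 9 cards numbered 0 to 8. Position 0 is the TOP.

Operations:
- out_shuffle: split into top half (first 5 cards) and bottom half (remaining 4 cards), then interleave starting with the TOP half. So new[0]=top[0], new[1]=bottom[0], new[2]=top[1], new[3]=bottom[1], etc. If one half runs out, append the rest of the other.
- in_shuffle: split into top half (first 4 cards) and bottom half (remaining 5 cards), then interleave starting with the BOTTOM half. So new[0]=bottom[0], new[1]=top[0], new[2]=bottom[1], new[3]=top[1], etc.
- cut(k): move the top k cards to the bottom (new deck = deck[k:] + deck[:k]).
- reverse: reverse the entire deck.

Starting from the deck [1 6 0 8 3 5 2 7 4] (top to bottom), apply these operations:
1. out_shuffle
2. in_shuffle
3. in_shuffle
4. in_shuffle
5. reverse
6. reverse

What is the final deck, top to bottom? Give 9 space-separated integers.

After op 1 (out_shuffle): [1 5 6 2 0 7 8 4 3]
After op 2 (in_shuffle): [0 1 7 5 8 6 4 2 3]
After op 3 (in_shuffle): [8 0 6 1 4 7 2 5 3]
After op 4 (in_shuffle): [4 8 7 0 2 6 5 1 3]
After op 5 (reverse): [3 1 5 6 2 0 7 8 4]
After op 6 (reverse): [4 8 7 0 2 6 5 1 3]

Answer: 4 8 7 0 2 6 5 1 3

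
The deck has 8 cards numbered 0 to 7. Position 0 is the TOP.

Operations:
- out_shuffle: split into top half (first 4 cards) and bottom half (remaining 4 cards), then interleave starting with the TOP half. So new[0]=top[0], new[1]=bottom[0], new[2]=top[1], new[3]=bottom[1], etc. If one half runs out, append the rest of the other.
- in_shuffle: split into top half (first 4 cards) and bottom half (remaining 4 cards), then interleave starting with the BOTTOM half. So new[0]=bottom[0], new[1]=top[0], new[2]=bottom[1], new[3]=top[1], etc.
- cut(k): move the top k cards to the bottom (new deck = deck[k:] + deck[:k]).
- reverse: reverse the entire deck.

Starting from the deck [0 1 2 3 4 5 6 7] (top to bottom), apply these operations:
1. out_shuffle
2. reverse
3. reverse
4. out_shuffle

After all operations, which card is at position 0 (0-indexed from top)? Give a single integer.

After op 1 (out_shuffle): [0 4 1 5 2 6 3 7]
After op 2 (reverse): [7 3 6 2 5 1 4 0]
After op 3 (reverse): [0 4 1 5 2 6 3 7]
After op 4 (out_shuffle): [0 2 4 6 1 3 5 7]
Position 0: card 0.

Answer: 0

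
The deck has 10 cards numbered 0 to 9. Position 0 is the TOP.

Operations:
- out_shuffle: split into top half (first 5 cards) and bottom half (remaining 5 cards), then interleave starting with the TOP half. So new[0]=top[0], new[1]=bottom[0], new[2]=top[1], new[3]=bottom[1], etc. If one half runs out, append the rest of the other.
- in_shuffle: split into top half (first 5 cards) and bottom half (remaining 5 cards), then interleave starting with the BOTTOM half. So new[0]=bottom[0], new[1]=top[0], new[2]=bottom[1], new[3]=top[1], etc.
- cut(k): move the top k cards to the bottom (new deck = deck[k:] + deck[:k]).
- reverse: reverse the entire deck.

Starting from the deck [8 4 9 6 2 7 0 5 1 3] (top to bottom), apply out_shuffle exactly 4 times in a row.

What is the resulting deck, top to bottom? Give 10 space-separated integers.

After op 1 (out_shuffle): [8 7 4 0 9 5 6 1 2 3]
After op 2 (out_shuffle): [8 5 7 6 4 1 0 2 9 3]
After op 3 (out_shuffle): [8 1 5 0 7 2 6 9 4 3]
After op 4 (out_shuffle): [8 2 1 6 5 9 0 4 7 3]

Answer: 8 2 1 6 5 9 0 4 7 3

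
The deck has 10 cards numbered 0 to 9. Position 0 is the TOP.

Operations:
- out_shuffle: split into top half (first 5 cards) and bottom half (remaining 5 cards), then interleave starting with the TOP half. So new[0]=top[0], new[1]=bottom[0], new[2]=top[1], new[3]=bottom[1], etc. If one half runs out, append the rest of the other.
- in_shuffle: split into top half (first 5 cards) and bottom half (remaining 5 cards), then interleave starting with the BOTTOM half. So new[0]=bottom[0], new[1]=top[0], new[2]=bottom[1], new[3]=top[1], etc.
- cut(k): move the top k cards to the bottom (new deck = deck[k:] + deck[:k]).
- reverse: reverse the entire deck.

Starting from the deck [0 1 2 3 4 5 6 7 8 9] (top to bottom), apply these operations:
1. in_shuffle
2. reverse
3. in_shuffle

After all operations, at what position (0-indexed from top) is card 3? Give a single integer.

Answer: 5

Derivation:
After op 1 (in_shuffle): [5 0 6 1 7 2 8 3 9 4]
After op 2 (reverse): [4 9 3 8 2 7 1 6 0 5]
After op 3 (in_shuffle): [7 4 1 9 6 3 0 8 5 2]
Card 3 is at position 5.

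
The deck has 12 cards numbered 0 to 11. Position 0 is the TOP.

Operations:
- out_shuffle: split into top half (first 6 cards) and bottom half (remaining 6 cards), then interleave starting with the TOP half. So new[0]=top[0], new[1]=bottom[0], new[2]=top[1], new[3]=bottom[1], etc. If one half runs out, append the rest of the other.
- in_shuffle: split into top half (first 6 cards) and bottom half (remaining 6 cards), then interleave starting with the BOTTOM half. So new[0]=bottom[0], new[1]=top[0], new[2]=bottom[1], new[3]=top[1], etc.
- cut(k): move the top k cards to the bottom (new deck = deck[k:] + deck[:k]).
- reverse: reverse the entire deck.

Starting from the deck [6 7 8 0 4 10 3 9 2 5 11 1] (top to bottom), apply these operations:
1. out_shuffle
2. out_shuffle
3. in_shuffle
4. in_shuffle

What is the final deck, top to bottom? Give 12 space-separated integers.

Answer: 10 9 5 6 2 11 7 0 1 8 4 3

Derivation:
After op 1 (out_shuffle): [6 3 7 9 8 2 0 5 4 11 10 1]
After op 2 (out_shuffle): [6 0 3 5 7 4 9 11 8 10 2 1]
After op 3 (in_shuffle): [9 6 11 0 8 3 10 5 2 7 1 4]
After op 4 (in_shuffle): [10 9 5 6 2 11 7 0 1 8 4 3]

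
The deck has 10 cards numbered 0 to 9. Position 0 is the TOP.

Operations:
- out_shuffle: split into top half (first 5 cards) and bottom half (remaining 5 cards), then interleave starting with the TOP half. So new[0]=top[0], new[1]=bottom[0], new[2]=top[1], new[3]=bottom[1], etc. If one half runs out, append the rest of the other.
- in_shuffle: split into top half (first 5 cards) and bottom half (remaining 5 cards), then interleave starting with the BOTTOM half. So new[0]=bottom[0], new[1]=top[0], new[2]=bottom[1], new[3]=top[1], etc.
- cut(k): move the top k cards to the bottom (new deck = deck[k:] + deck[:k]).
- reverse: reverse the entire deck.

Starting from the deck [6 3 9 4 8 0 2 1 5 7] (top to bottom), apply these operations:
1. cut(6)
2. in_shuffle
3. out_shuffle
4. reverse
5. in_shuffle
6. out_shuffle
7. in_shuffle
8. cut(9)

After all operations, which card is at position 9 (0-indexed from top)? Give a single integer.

Answer: 7

Derivation:
After op 1 (cut(6)): [2 1 5 7 6 3 9 4 8 0]
After op 2 (in_shuffle): [3 2 9 1 4 5 8 7 0 6]
After op 3 (out_shuffle): [3 5 2 8 9 7 1 0 4 6]
After op 4 (reverse): [6 4 0 1 7 9 8 2 5 3]
After op 5 (in_shuffle): [9 6 8 4 2 0 5 1 3 7]
After op 6 (out_shuffle): [9 0 6 5 8 1 4 3 2 7]
After op 7 (in_shuffle): [1 9 4 0 3 6 2 5 7 8]
After op 8 (cut(9)): [8 1 9 4 0 3 6 2 5 7]
Position 9: card 7.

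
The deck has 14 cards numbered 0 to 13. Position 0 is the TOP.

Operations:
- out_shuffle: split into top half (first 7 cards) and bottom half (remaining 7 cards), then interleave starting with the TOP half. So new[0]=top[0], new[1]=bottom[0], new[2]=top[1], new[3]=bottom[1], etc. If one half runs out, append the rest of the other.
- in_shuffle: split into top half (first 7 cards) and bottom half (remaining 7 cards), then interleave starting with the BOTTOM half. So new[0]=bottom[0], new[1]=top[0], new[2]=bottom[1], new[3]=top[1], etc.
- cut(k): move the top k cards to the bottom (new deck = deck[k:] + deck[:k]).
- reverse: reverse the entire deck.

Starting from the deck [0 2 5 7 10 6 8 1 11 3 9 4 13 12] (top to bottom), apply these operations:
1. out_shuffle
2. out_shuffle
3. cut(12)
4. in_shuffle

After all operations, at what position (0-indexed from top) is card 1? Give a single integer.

Answer: 9

Derivation:
After op 1 (out_shuffle): [0 1 2 11 5 3 7 9 10 4 6 13 8 12]
After op 2 (out_shuffle): [0 9 1 10 2 4 11 6 5 13 3 8 7 12]
After op 3 (cut(12)): [7 12 0 9 1 10 2 4 11 6 5 13 3 8]
After op 4 (in_shuffle): [4 7 11 12 6 0 5 9 13 1 3 10 8 2]
Card 1 is at position 9.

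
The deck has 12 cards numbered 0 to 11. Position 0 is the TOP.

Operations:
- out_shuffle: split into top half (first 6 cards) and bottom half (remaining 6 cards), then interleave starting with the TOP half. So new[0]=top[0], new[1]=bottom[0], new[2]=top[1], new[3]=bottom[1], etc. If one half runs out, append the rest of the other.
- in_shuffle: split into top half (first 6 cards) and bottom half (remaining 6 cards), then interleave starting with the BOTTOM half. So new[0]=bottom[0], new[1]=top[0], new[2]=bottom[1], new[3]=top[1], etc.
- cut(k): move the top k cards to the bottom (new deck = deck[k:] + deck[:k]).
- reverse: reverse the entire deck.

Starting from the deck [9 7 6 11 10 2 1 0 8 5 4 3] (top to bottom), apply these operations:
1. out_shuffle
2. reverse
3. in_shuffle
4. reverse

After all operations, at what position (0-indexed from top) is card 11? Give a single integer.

Answer: 0

Derivation:
After op 1 (out_shuffle): [9 1 7 0 6 8 11 5 10 4 2 3]
After op 2 (reverse): [3 2 4 10 5 11 8 6 0 7 1 9]
After op 3 (in_shuffle): [8 3 6 2 0 4 7 10 1 5 9 11]
After op 4 (reverse): [11 9 5 1 10 7 4 0 2 6 3 8]
Card 11 is at position 0.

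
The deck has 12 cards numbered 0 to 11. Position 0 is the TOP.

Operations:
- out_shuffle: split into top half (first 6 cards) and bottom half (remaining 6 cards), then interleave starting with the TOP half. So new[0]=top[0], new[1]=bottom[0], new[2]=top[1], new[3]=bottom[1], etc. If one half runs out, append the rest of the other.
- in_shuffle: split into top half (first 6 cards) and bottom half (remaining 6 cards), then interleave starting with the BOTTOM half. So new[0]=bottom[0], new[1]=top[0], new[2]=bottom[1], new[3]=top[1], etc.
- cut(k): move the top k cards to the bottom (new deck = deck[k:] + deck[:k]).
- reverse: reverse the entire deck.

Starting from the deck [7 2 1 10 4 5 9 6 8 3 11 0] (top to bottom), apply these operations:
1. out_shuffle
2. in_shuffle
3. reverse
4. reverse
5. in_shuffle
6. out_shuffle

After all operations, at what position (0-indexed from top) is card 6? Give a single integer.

After op 1 (out_shuffle): [7 9 2 6 1 8 10 3 4 11 5 0]
After op 2 (in_shuffle): [10 7 3 9 4 2 11 6 5 1 0 8]
After op 3 (reverse): [8 0 1 5 6 11 2 4 9 3 7 10]
After op 4 (reverse): [10 7 3 9 4 2 11 6 5 1 0 8]
After op 5 (in_shuffle): [11 10 6 7 5 3 1 9 0 4 8 2]
After op 6 (out_shuffle): [11 1 10 9 6 0 7 4 5 8 3 2]
Card 6 is at position 4.

Answer: 4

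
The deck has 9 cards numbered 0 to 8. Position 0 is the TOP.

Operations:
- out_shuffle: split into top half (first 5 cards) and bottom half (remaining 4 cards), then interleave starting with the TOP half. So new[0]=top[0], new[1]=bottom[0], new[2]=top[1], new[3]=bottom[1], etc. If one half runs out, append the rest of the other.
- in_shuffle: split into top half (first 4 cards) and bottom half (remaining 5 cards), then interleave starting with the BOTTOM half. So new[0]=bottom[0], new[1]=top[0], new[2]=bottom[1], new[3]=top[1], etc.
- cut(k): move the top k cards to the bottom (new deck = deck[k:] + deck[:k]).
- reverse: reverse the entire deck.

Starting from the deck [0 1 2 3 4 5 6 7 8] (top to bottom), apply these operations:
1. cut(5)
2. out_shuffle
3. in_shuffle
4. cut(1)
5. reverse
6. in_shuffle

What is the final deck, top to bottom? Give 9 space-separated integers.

Answer: 6 7 8 0 1 2 3 4 5

Derivation:
After op 1 (cut(5)): [5 6 7 8 0 1 2 3 4]
After op 2 (out_shuffle): [5 1 6 2 7 3 8 4 0]
After op 3 (in_shuffle): [7 5 3 1 8 6 4 2 0]
After op 4 (cut(1)): [5 3 1 8 6 4 2 0 7]
After op 5 (reverse): [7 0 2 4 6 8 1 3 5]
After op 6 (in_shuffle): [6 7 8 0 1 2 3 4 5]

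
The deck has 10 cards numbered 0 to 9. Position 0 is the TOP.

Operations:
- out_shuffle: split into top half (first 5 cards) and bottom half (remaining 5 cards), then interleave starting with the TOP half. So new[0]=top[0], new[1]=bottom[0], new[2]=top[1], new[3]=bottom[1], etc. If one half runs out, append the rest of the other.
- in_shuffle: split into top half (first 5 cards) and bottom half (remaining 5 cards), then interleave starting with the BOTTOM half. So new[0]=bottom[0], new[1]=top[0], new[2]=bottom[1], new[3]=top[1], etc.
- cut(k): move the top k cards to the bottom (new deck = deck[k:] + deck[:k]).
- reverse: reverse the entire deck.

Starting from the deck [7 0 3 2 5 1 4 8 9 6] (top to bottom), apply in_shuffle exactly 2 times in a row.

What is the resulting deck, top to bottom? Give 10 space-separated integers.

Answer: 3 1 9 7 2 4 6 0 5 8

Derivation:
After op 1 (in_shuffle): [1 7 4 0 8 3 9 2 6 5]
After op 2 (in_shuffle): [3 1 9 7 2 4 6 0 5 8]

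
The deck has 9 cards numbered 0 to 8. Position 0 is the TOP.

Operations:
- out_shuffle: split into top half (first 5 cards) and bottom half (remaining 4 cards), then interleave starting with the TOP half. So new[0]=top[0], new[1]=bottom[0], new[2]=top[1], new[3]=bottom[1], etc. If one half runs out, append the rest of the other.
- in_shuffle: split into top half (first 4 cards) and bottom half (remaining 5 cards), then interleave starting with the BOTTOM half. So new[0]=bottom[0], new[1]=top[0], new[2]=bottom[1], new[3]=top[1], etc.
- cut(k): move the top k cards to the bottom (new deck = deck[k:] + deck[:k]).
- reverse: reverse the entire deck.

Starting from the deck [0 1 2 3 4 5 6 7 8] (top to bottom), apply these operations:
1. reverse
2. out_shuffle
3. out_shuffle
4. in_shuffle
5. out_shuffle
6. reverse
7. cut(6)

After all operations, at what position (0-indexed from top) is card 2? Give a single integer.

After op 1 (reverse): [8 7 6 5 4 3 2 1 0]
After op 2 (out_shuffle): [8 3 7 2 6 1 5 0 4]
After op 3 (out_shuffle): [8 1 3 5 7 0 2 4 6]
After op 4 (in_shuffle): [7 8 0 1 2 3 4 5 6]
After op 5 (out_shuffle): [7 3 8 4 0 5 1 6 2]
After op 6 (reverse): [2 6 1 5 0 4 8 3 7]
After op 7 (cut(6)): [8 3 7 2 6 1 5 0 4]
Card 2 is at position 3.

Answer: 3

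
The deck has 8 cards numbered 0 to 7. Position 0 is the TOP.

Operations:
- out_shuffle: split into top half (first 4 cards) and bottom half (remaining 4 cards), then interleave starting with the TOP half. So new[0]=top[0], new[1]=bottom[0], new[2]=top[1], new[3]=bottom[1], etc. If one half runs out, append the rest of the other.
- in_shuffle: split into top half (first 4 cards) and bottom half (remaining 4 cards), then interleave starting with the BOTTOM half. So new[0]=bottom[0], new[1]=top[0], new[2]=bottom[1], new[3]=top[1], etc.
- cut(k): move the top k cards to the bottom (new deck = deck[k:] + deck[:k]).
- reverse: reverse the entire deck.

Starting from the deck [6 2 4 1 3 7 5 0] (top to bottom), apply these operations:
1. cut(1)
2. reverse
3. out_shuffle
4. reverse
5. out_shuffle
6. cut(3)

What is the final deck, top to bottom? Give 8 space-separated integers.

Answer: 0 4 3 5 6 2 1 7

Derivation:
After op 1 (cut(1)): [2 4 1 3 7 5 0 6]
After op 2 (reverse): [6 0 5 7 3 1 4 2]
After op 3 (out_shuffle): [6 3 0 1 5 4 7 2]
After op 4 (reverse): [2 7 4 5 1 0 3 6]
After op 5 (out_shuffle): [2 1 7 0 4 3 5 6]
After op 6 (cut(3)): [0 4 3 5 6 2 1 7]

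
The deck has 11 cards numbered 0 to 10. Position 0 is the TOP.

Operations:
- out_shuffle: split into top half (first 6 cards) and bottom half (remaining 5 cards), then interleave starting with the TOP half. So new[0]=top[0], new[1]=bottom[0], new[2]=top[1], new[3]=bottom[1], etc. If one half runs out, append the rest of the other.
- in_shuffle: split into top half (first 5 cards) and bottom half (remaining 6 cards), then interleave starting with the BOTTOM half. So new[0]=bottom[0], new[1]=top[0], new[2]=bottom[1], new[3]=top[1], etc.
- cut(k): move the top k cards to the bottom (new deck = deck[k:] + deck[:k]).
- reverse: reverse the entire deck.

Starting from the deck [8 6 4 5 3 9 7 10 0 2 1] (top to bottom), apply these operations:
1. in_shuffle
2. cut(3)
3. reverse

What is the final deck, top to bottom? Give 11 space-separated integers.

Answer: 7 8 9 1 3 2 5 0 4 10 6

Derivation:
After op 1 (in_shuffle): [9 8 7 6 10 4 0 5 2 3 1]
After op 2 (cut(3)): [6 10 4 0 5 2 3 1 9 8 7]
After op 3 (reverse): [7 8 9 1 3 2 5 0 4 10 6]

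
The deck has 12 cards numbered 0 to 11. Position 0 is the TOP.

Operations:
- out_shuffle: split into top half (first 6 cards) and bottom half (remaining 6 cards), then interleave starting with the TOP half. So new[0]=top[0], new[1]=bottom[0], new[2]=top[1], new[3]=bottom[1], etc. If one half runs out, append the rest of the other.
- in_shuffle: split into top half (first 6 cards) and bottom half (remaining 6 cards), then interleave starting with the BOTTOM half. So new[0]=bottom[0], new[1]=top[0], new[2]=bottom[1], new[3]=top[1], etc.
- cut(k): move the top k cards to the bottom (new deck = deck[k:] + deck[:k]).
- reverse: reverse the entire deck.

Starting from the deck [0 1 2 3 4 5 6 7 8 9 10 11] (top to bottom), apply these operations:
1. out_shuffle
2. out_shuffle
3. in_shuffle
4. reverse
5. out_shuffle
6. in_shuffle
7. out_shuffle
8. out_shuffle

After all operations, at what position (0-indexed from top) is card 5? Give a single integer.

After op 1 (out_shuffle): [0 6 1 7 2 8 3 9 4 10 5 11]
After op 2 (out_shuffle): [0 3 6 9 1 4 7 10 2 5 8 11]
After op 3 (in_shuffle): [7 0 10 3 2 6 5 9 8 1 11 4]
After op 4 (reverse): [4 11 1 8 9 5 6 2 3 10 0 7]
After op 5 (out_shuffle): [4 6 11 2 1 3 8 10 9 0 5 7]
After op 6 (in_shuffle): [8 4 10 6 9 11 0 2 5 1 7 3]
After op 7 (out_shuffle): [8 0 4 2 10 5 6 1 9 7 11 3]
After op 8 (out_shuffle): [8 6 0 1 4 9 2 7 10 11 5 3]
Card 5 is at position 10.

Answer: 10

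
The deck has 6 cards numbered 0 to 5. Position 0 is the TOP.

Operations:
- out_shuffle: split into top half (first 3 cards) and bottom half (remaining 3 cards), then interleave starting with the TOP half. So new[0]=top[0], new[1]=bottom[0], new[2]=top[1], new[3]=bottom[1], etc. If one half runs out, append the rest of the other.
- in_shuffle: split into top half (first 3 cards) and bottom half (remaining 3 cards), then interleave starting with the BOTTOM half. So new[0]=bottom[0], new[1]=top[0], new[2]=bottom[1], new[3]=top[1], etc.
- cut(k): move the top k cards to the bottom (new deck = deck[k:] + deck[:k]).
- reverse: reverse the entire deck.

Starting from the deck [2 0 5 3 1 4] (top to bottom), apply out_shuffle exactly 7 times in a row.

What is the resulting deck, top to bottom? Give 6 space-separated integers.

Answer: 2 5 1 0 3 4

Derivation:
After op 1 (out_shuffle): [2 3 0 1 5 4]
After op 2 (out_shuffle): [2 1 3 5 0 4]
After op 3 (out_shuffle): [2 5 1 0 3 4]
After op 4 (out_shuffle): [2 0 5 3 1 4]
After op 5 (out_shuffle): [2 3 0 1 5 4]
After op 6 (out_shuffle): [2 1 3 5 0 4]
After op 7 (out_shuffle): [2 5 1 0 3 4]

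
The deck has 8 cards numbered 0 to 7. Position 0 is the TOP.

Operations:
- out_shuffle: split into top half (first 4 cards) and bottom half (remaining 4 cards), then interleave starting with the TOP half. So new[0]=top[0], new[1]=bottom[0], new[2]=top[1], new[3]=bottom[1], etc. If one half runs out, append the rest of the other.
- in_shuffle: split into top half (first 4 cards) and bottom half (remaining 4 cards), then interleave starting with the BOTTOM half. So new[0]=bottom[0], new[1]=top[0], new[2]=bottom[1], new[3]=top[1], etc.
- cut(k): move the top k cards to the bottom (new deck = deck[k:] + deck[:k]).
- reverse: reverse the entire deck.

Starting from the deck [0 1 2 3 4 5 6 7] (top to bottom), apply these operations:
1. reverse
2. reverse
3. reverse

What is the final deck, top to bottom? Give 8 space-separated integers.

After op 1 (reverse): [7 6 5 4 3 2 1 0]
After op 2 (reverse): [0 1 2 3 4 5 6 7]
After op 3 (reverse): [7 6 5 4 3 2 1 0]

Answer: 7 6 5 4 3 2 1 0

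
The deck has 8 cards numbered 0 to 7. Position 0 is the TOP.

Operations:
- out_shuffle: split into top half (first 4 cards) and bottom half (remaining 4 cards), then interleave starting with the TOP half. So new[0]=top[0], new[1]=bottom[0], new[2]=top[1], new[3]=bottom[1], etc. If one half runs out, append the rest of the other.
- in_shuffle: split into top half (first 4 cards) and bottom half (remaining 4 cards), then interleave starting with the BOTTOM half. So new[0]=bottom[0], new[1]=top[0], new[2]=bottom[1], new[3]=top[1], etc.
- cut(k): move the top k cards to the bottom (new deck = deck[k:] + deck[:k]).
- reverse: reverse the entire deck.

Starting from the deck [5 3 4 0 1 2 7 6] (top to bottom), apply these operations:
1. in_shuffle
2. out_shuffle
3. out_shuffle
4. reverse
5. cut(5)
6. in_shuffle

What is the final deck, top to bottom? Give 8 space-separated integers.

After op 1 (in_shuffle): [1 5 2 3 7 4 6 0]
After op 2 (out_shuffle): [1 7 5 4 2 6 3 0]
After op 3 (out_shuffle): [1 2 7 6 5 3 4 0]
After op 4 (reverse): [0 4 3 5 6 7 2 1]
After op 5 (cut(5)): [7 2 1 0 4 3 5 6]
After op 6 (in_shuffle): [4 7 3 2 5 1 6 0]

Answer: 4 7 3 2 5 1 6 0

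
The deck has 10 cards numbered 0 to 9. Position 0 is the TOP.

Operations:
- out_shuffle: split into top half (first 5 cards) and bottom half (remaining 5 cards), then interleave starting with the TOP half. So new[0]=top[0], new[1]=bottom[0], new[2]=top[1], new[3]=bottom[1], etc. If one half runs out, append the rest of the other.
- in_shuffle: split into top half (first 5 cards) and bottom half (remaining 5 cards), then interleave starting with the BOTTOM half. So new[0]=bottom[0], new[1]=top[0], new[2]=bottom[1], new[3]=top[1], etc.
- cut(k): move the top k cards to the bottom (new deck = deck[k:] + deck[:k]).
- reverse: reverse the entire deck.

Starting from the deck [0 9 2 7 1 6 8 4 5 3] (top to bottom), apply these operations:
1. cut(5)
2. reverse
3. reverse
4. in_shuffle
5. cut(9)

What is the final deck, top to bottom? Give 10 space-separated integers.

Answer: 3 0 6 9 8 2 4 7 5 1

Derivation:
After op 1 (cut(5)): [6 8 4 5 3 0 9 2 7 1]
After op 2 (reverse): [1 7 2 9 0 3 5 4 8 6]
After op 3 (reverse): [6 8 4 5 3 0 9 2 7 1]
After op 4 (in_shuffle): [0 6 9 8 2 4 7 5 1 3]
After op 5 (cut(9)): [3 0 6 9 8 2 4 7 5 1]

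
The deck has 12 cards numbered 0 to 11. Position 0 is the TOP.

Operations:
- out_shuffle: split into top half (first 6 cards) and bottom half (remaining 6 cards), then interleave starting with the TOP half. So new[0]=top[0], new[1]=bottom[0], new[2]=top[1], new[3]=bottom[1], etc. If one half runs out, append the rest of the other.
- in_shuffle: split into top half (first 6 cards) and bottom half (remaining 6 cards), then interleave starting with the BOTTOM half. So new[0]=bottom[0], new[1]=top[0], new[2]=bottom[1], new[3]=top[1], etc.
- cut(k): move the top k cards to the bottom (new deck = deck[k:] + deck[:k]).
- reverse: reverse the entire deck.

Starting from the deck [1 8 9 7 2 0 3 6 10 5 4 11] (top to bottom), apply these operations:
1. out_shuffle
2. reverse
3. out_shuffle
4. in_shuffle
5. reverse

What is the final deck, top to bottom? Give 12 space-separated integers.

After op 1 (out_shuffle): [1 3 8 6 9 10 7 5 2 4 0 11]
After op 2 (reverse): [11 0 4 2 5 7 10 9 6 8 3 1]
After op 3 (out_shuffle): [11 10 0 9 4 6 2 8 5 3 7 1]
After op 4 (in_shuffle): [2 11 8 10 5 0 3 9 7 4 1 6]
After op 5 (reverse): [6 1 4 7 9 3 0 5 10 8 11 2]

Answer: 6 1 4 7 9 3 0 5 10 8 11 2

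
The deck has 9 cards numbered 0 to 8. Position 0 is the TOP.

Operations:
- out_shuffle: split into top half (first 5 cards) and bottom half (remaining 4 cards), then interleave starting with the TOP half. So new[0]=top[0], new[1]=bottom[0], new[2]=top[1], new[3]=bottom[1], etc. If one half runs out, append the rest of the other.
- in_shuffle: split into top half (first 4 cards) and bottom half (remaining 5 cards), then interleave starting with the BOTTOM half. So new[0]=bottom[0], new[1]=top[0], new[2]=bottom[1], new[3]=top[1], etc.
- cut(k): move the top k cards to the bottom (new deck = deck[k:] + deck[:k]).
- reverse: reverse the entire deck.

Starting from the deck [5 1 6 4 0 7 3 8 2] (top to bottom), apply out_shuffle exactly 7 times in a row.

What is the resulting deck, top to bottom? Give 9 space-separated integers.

Answer: 5 7 1 3 6 8 4 2 0

Derivation:
After op 1 (out_shuffle): [5 7 1 3 6 8 4 2 0]
After op 2 (out_shuffle): [5 8 7 4 1 2 3 0 6]
After op 3 (out_shuffle): [5 2 8 3 7 0 4 6 1]
After op 4 (out_shuffle): [5 0 2 4 8 6 3 1 7]
After op 5 (out_shuffle): [5 6 0 3 2 1 4 7 8]
After op 6 (out_shuffle): [5 1 6 4 0 7 3 8 2]
After op 7 (out_shuffle): [5 7 1 3 6 8 4 2 0]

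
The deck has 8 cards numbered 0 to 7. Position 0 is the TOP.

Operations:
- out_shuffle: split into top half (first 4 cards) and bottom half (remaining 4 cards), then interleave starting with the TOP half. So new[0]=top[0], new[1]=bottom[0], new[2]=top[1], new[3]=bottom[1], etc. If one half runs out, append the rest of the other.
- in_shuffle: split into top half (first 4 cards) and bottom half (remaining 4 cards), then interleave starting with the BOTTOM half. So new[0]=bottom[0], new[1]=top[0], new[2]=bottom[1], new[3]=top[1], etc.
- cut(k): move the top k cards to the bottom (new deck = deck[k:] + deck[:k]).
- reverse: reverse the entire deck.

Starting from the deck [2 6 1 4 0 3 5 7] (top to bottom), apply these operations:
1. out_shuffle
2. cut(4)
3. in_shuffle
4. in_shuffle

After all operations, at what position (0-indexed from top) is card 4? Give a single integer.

Answer: 2

Derivation:
After op 1 (out_shuffle): [2 0 6 3 1 5 4 7]
After op 2 (cut(4)): [1 5 4 7 2 0 6 3]
After op 3 (in_shuffle): [2 1 0 5 6 4 3 7]
After op 4 (in_shuffle): [6 2 4 1 3 0 7 5]
Card 4 is at position 2.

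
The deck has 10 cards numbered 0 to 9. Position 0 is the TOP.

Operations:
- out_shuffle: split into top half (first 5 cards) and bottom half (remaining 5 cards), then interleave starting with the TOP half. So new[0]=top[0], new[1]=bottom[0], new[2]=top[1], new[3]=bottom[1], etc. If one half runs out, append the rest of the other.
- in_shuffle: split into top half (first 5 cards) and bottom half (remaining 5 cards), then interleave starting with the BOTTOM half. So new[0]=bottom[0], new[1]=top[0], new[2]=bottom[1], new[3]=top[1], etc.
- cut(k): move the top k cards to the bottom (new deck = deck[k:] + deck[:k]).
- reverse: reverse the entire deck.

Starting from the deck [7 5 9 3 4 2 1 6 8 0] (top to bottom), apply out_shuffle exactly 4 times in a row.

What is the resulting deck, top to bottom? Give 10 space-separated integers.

Answer: 7 4 8 3 6 9 1 5 2 0

Derivation:
After op 1 (out_shuffle): [7 2 5 1 9 6 3 8 4 0]
After op 2 (out_shuffle): [7 6 2 3 5 8 1 4 9 0]
After op 3 (out_shuffle): [7 8 6 1 2 4 3 9 5 0]
After op 4 (out_shuffle): [7 4 8 3 6 9 1 5 2 0]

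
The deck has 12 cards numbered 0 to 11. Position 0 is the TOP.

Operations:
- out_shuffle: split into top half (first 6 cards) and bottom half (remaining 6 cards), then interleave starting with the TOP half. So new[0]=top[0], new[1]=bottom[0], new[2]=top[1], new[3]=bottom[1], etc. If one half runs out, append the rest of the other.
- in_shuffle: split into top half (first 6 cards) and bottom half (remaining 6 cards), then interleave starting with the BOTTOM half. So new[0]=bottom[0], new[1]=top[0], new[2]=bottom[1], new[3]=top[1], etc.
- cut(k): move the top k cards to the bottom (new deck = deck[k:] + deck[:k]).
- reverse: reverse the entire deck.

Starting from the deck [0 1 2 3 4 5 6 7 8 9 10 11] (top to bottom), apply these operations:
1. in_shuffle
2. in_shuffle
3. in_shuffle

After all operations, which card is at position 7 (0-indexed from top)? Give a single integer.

Answer: 0

Derivation:
After op 1 (in_shuffle): [6 0 7 1 8 2 9 3 10 4 11 5]
After op 2 (in_shuffle): [9 6 3 0 10 7 4 1 11 8 5 2]
After op 3 (in_shuffle): [4 9 1 6 11 3 8 0 5 10 2 7]
Position 7: card 0.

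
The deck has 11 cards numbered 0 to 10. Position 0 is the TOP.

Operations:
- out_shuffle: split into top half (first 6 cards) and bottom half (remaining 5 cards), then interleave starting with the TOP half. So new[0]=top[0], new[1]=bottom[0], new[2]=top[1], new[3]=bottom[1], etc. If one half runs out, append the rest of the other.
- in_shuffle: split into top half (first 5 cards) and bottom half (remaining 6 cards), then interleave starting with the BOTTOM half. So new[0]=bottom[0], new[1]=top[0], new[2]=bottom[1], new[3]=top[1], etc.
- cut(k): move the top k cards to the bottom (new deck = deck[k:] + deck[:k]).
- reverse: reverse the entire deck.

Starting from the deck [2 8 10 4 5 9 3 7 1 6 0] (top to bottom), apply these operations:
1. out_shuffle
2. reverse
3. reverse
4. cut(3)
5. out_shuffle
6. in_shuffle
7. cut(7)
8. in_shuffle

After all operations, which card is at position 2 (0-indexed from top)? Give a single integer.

After op 1 (out_shuffle): [2 3 8 7 10 1 4 6 5 0 9]
After op 2 (reverse): [9 0 5 6 4 1 10 7 8 3 2]
After op 3 (reverse): [2 3 8 7 10 1 4 6 5 0 9]
After op 4 (cut(3)): [7 10 1 4 6 5 0 9 2 3 8]
After op 5 (out_shuffle): [7 0 10 9 1 2 4 3 6 8 5]
After op 6 (in_shuffle): [2 7 4 0 3 10 6 9 8 1 5]
After op 7 (cut(7)): [9 8 1 5 2 7 4 0 3 10 6]
After op 8 (in_shuffle): [7 9 4 8 0 1 3 5 10 2 6]
Position 2: card 4.

Answer: 4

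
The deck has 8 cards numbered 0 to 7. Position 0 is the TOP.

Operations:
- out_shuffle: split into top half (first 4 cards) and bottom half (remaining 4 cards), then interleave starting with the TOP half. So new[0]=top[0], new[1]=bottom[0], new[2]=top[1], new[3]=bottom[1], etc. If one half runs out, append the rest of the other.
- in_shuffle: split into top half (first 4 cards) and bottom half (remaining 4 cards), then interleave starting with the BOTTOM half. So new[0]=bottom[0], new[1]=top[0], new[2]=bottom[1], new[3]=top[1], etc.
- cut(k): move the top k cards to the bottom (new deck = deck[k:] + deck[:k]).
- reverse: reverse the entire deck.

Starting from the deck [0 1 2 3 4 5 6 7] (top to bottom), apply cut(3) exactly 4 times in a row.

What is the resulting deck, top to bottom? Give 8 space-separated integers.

Answer: 4 5 6 7 0 1 2 3

Derivation:
After op 1 (cut(3)): [3 4 5 6 7 0 1 2]
After op 2 (cut(3)): [6 7 0 1 2 3 4 5]
After op 3 (cut(3)): [1 2 3 4 5 6 7 0]
After op 4 (cut(3)): [4 5 6 7 0 1 2 3]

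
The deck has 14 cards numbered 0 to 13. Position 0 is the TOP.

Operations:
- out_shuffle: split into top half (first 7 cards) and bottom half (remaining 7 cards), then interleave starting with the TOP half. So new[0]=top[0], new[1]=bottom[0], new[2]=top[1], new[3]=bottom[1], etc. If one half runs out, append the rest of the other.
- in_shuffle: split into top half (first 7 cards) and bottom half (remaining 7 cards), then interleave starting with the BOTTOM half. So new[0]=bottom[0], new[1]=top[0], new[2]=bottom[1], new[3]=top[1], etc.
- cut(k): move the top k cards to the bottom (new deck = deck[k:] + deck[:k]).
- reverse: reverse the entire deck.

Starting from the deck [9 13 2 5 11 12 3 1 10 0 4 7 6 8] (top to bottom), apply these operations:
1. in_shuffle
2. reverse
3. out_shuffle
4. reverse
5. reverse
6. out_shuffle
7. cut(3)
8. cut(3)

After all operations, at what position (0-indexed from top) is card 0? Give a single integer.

Answer: 4

Derivation:
After op 1 (in_shuffle): [1 9 10 13 0 2 4 5 7 11 6 12 8 3]
After op 2 (reverse): [3 8 12 6 11 7 5 4 2 0 13 10 9 1]
After op 3 (out_shuffle): [3 4 8 2 12 0 6 13 11 10 7 9 5 1]
After op 4 (reverse): [1 5 9 7 10 11 13 6 0 12 2 8 4 3]
After op 5 (reverse): [3 4 8 2 12 0 6 13 11 10 7 9 5 1]
After op 6 (out_shuffle): [3 13 4 11 8 10 2 7 12 9 0 5 6 1]
After op 7 (cut(3)): [11 8 10 2 7 12 9 0 5 6 1 3 13 4]
After op 8 (cut(3)): [2 7 12 9 0 5 6 1 3 13 4 11 8 10]
Card 0 is at position 4.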